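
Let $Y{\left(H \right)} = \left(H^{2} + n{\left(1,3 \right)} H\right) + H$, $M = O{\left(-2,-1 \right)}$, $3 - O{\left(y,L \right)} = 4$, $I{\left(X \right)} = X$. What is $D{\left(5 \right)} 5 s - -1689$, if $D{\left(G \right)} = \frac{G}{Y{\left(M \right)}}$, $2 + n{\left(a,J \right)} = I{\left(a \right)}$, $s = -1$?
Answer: $1664$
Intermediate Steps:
$O{\left(y,L \right)} = -1$ ($O{\left(y,L \right)} = 3 - 4 = -1$)
$n{\left(a,J \right)} = -2 + a$
$M = -1$
$Y{\left(H \right)} = H^{2}$ ($Y{\left(H \right)} = \left(H^{2} + \left(-2 + 1\right) H\right) + H = \left(H^{2} - H\right) + H = H^{2}$)
$D{\left(G \right)} = G$ ($D{\left(G \right)} = \frac{G}{\left(-1\right)^{2}} = \frac{G}{1} = G 1 = G$)
$D{\left(5 \right)} 5 s - -1689 = 5 \cdot 5 \left(-1\right) - -1689 = 25 \left(-1\right) + 1689 = -25 + 1689 = 1664$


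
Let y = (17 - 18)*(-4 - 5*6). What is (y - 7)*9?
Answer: 243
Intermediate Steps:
y = 34 (y = -(-4 - 30) = -1*(-34) = 34)
(y - 7)*9 = (34 - 7)*9 = 27*9 = 243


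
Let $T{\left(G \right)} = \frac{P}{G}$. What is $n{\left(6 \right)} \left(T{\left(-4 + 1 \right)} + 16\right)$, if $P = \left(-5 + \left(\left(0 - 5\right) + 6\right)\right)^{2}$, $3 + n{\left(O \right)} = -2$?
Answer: $- \frac{160}{3} \approx -53.333$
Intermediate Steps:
$n{\left(O \right)} = -5$ ($n{\left(O \right)} = -3 - 2 = -5$)
$P = 16$ ($P = \left(-5 + \left(-5 + 6\right)\right)^{2} = \left(-5 + 1\right)^{2} = \left(-4\right)^{2} = 16$)
$T{\left(G \right)} = \frac{16}{G}$
$n{\left(6 \right)} \left(T{\left(-4 + 1 \right)} + 16\right) = - 5 \left(\frac{16}{-4 + 1} + 16\right) = - 5 \left(\frac{16}{-3} + 16\right) = - 5 \left(16 \left(- \frac{1}{3}\right) + 16\right) = - 5 \left(- \frac{16}{3} + 16\right) = \left(-5\right) \frac{32}{3} = - \frac{160}{3}$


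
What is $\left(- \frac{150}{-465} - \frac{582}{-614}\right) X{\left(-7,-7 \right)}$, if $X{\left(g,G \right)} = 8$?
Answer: $\frac{96728}{9517} \approx 10.164$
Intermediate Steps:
$\left(- \frac{150}{-465} - \frac{582}{-614}\right) X{\left(-7,-7 \right)} = \left(- \frac{150}{-465} - \frac{582}{-614}\right) 8 = \left(\left(-150\right) \left(- \frac{1}{465}\right) - - \frac{291}{307}\right) 8 = \left(\frac{10}{31} + \frac{291}{307}\right) 8 = \frac{12091}{9517} \cdot 8 = \frac{96728}{9517}$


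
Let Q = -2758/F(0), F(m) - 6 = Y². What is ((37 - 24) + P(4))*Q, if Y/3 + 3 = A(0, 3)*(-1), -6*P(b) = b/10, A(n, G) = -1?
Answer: -38218/45 ≈ -849.29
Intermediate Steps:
P(b) = -b/60 (P(b) = -b/(6*10) = -b/60)
Y = -6 (Y = -9 + 3*(-1*(-1)) = -9 + 3*1 = -9 + 3 = -6)
F(m) = 42 (F(m) = 6 + (-6)² = 6 + 36 = 42)
Q = -197/3 (Q = -2758/42 = -1*197/3 = -197/3 ≈ -65.667)
((37 - 24) + P(4))*Q = ((37 - 24) - 1/60*4)*(-197/3) = (13 - 1/15)*(-197/3) = (194/15)*(-197/3) = -38218/45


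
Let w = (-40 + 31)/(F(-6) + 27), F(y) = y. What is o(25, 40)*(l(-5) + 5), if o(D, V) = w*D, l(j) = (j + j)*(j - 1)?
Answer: -4875/7 ≈ -696.43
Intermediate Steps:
l(j) = 2*j*(-1 + j) (l(j) = (2*j)*(-1 + j) = 2*j*(-1 + j))
w = -3/7 (w = (-40 + 31)/(-6 + 27) = -9/21 = -9*1/21 = -3/7 ≈ -0.42857)
o(D, V) = -3*D/7
o(25, 40)*(l(-5) + 5) = (-3/7*25)*(2*(-5)*(-1 - 5) + 5) = -75*(2*(-5)*(-6) + 5)/7 = -75*(60 + 5)/7 = -75/7*65 = -4875/7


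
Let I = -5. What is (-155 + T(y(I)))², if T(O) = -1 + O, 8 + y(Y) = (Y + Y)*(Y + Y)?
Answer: 4096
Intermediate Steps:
y(Y) = -8 + 4*Y² (y(Y) = -8 + (Y + Y)*(Y + Y) = -8 + (2*Y)*(2*Y) = -8 + 4*Y²)
(-155 + T(y(I)))² = (-155 + (-1 + (-8 + 4*(-5)²)))² = (-155 + (-1 + (-8 + 4*25)))² = (-155 + (-1 + (-8 + 100)))² = (-155 + (-1 + 92))² = (-155 + 91)² = (-64)² = 4096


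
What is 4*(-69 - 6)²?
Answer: 22500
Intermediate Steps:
4*(-69 - 6)² = 4*(-75)² = 4*5625 = 22500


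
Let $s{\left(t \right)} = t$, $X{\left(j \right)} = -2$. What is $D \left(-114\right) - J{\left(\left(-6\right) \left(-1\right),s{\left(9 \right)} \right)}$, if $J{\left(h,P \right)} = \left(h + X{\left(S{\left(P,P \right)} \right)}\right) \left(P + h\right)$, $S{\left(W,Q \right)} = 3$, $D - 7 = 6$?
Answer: $-1542$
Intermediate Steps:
$D = 13$ ($D = 7 + 6 = 13$)
$J{\left(h,P \right)} = \left(-2 + h\right) \left(P + h\right)$ ($J{\left(h,P \right)} = \left(h - 2\right) \left(P + h\right) = \left(-2 + h\right) \left(P + h\right)$)
$D \left(-114\right) - J{\left(\left(-6\right) \left(-1\right),s{\left(9 \right)} \right)} = 13 \left(-114\right) - \left(\left(\left(-6\right) \left(-1\right)\right)^{2} - 18 - 2 \left(\left(-6\right) \left(-1\right)\right) + 9 \left(\left(-6\right) \left(-1\right)\right)\right) = -1482 - \left(6^{2} - 18 - 12 + 9 \cdot 6\right) = -1482 - \left(36 - 18 - 12 + 54\right) = -1482 - 60 = -1542$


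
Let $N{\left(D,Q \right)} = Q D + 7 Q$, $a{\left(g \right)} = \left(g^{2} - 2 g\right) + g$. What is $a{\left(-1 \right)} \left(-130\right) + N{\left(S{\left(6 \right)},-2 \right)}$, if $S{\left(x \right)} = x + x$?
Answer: $-298$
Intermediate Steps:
$a{\left(g \right)} = g^{2} - g$
$S{\left(x \right)} = 2 x$
$N{\left(D,Q \right)} = 7 Q + D Q$ ($N{\left(D,Q \right)} = D Q + 7 Q = 7 Q + D Q$)
$a{\left(-1 \right)} \left(-130\right) + N{\left(S{\left(6 \right)},-2 \right)} = - (-1 - 1) \left(-130\right) - 2 \left(7 + 2 \cdot 6\right) = \left(-1\right) \left(-2\right) \left(-130\right) - 2 \left(7 + 12\right) = 2 \left(-130\right) - 38 = -260 - 38 = -298$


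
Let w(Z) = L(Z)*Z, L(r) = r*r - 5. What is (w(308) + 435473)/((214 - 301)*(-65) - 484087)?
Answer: -29652045/478432 ≈ -61.978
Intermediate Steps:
L(r) = -5 + r² (L(r) = r² - 5 = -5 + r²)
w(Z) = Z*(-5 + Z²) (w(Z) = (-5 + Z²)*Z = Z*(-5 + Z²))
(w(308) + 435473)/((214 - 301)*(-65) - 484087) = (308*(-5 + 308²) + 435473)/((214 - 301)*(-65) - 484087) = (308*(-5 + 94864) + 435473)/(-87*(-65) - 484087) = (308*94859 + 435473)/(5655 - 484087) = (29216572 + 435473)/(-478432) = 29652045*(-1/478432) = -29652045/478432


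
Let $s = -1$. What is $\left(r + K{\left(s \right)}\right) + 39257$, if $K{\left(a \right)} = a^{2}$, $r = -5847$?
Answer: $33411$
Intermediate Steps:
$\left(r + K{\left(s \right)}\right) + 39257 = \left(-5847 + \left(-1\right)^{2}\right) + 39257 = \left(-5847 + 1\right) + 39257 = -5846 + 39257 = 33411$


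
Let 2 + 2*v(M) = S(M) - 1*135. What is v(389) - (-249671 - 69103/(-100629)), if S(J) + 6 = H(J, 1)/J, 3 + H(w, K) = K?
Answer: 19540931647127/78289362 ≈ 2.4960e+5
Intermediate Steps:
H(w, K) = -3 + K
S(J) = -6 - 2/J (S(J) = -6 + (-3 + 1)/J = -6 - 2/J)
v(M) = -143/2 - 1/M (v(M) = -1 + ((-6 - 2/M) - 1*135)/2 = -1 + ((-6 - 2/M) - 135)/2 = -1 + (-141 - 2/M)/2 = -1 + (-141/2 - 1/M) = -143/2 - 1/M)
v(389) - (-249671 - 69103/(-100629)) = (-143/2 - 1/389) - (-249671 - 69103/(-100629)) = (-143/2 - 1*1/389) - (-249671 - 69103*(-1)/100629) = (-143/2 - 1/389) - (-249671 - 1*(-69103/100629)) = -55629/778 - (-249671 + 69103/100629) = -55629/778 - 1*(-25124073956/100629) = -55629/778 + 25124073956/100629 = 19540931647127/78289362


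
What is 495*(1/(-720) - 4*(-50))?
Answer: 1583989/16 ≈ 98999.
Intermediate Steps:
495*(1/(-720) - 4*(-50)) = 495*(-1/720 + 200) = 495*(143999/720) = 1583989/16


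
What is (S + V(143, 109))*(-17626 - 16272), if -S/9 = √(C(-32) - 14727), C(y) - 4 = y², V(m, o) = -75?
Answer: 2542350 + 305082*I*√13699 ≈ 2.5424e+6 + 3.5708e+7*I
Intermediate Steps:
C(y) = 4 + y²
S = -9*I*√13699 (S = -9*√((4 + (-32)²) - 14727) = -9*√((4 + 1024) - 14727) = -9*√(1028 - 14727) = -9*I*√13699 ≈ -1053.4*I)
(S + V(143, 109))*(-17626 - 16272) = (-9*I*√13699 - 75)*(-17626 - 16272) = (-75 - 9*I*√13699)*(-33898) = 2542350 + 305082*I*√13699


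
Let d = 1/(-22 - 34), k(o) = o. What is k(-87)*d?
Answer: 87/56 ≈ 1.5536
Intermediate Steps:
d = -1/56 (d = 1/(-56) = -1/56 ≈ -0.017857)
k(-87)*d = -87*(-1/56) = 87/56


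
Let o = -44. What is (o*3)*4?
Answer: -528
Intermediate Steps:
(o*3)*4 = -44*3*4 = -132*4 = -528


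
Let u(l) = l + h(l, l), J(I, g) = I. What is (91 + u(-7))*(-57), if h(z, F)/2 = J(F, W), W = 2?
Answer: -3990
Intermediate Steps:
h(z, F) = 2*F
u(l) = 3*l (u(l) = l + 2*l = 3*l)
(91 + u(-7))*(-57) = (91 + 3*(-7))*(-57) = (91 - 21)*(-57) = 70*(-57) = -3990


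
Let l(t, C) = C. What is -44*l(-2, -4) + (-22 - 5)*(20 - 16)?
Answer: 68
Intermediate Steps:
-44*l(-2, -4) + (-22 - 5)*(20 - 16) = -44*(-4) + (-22 - 5)*(20 - 16) = 176 - 27*4 = 176 - 108 = 68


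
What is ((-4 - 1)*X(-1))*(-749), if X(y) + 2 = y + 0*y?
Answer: -11235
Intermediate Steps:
X(y) = -2 + y (X(y) = -2 + (y + 0*y) = -2 + (y + 0) = -2 + y)
((-4 - 1)*X(-1))*(-749) = ((-4 - 1)*(-2 - 1))*(-749) = -5*(-3)*(-749) = 15*(-749) = -11235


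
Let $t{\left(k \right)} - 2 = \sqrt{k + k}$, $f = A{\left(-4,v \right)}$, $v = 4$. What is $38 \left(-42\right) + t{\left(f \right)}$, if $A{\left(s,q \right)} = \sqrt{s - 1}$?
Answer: $-1594 + \sqrt[4]{5} \left(1 + i\right) \approx -1592.5 + 1.4953 i$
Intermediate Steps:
$A{\left(s,q \right)} = \sqrt{-1 + s}$
$f = i \sqrt{5}$ ($f = \sqrt{-1 - 4} = \sqrt{-5} = i \sqrt{5} \approx 2.2361 i$)
$t{\left(k \right)} = 2 + \sqrt{2} \sqrt{k}$ ($t{\left(k \right)} = 2 + \sqrt{k + k} = 2 + \sqrt{2 k} = 2 + \sqrt{2} \sqrt{k}$)
$38 \left(-42\right) + t{\left(f \right)} = 38 \left(-42\right) + \left(2 + \sqrt{2} \sqrt{i \sqrt{5}}\right) = -1596 + \left(2 + \sqrt{2} \sqrt[4]{5} \sqrt{i}\right) = -1594 + \sqrt{2} \sqrt[4]{5} \sqrt{i}$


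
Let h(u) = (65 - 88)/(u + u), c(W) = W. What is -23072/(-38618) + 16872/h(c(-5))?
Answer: 3258079808/444107 ≈ 7336.3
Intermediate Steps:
h(u) = -23/(2*u) (h(u) = -23*1/(2*u) = -23/(2*u))
-23072/(-38618) + 16872/h(c(-5)) = -23072/(-38618) + 16872/((-23/2/(-5))) = -23072*(-1/38618) + 16872/((-23/2*(-⅕))) = 11536/19309 + 16872/(23/10) = 11536/19309 + 16872*(10/23) = 11536/19309 + 168720/23 = 3258079808/444107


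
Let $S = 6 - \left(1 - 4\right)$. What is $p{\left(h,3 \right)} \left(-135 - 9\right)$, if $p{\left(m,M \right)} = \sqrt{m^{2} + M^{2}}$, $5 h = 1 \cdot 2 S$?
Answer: $- \frac{432 \sqrt{61}}{5} \approx -674.81$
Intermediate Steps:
$S = 9$ ($S = 6 - -3 = 6 + 3 = 9$)
$h = \frac{18}{5}$ ($h = \frac{1 \cdot 2 \cdot 9}{5} = \frac{2 \cdot 9}{5} = \frac{1}{5} \cdot 18 = \frac{18}{5} \approx 3.6$)
$p{\left(m,M \right)} = \sqrt{M^{2} + m^{2}}$
$p{\left(h,3 \right)} \left(-135 - 9\right) = \sqrt{3^{2} + \left(\frac{18}{5}\right)^{2}} \left(-135 - 9\right) = \sqrt{9 + \frac{324}{25}} \left(-144\right) = \sqrt{\frac{549}{25}} \left(-144\right) = \frac{3 \sqrt{61}}{5} \left(-144\right) = - \frac{432 \sqrt{61}}{5}$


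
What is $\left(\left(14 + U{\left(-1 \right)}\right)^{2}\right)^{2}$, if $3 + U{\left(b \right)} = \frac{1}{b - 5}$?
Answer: $\frac{17850625}{1296} \approx 13774.0$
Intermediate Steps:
$U{\left(b \right)} = -3 + \frac{1}{-5 + b}$ ($U{\left(b \right)} = -3 + \frac{1}{b - 5} = -3 + \frac{1}{-5 + b}$)
$\left(\left(14 + U{\left(-1 \right)}\right)^{2}\right)^{2} = \left(\left(14 + \frac{16 - -3}{-5 - 1}\right)^{2}\right)^{2} = \left(\left(14 + \frac{16 + 3}{-6}\right)^{2}\right)^{2} = \left(\left(14 - \frac{19}{6}\right)^{2}\right)^{2} = \left(\left(\frac{65}{6}\right)^{2}\right)^{2} = \left(\frac{4225}{36}\right)^{2} = \frac{17850625}{1296}$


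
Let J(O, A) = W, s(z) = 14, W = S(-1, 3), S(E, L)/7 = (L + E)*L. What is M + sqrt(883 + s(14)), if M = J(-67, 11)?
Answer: 42 + sqrt(897) ≈ 71.950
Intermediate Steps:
S(E, L) = 7*L*(E + L) (S(E, L) = 7*((L + E)*L) = 7*((E + L)*L) = 7*(L*(E + L)) = 7*L*(E + L))
W = 42 (W = 7*3*(-1 + 3) = 7*3*2 = 42)
J(O, A) = 42
M = 42
M + sqrt(883 + s(14)) = 42 + sqrt(883 + 14) = 42 + sqrt(897)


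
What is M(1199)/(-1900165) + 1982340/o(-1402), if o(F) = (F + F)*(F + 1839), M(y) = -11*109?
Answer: -941325973462/582090845605 ≈ -1.6171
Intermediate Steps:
M(y) = -1199
o(F) = 2*F*(1839 + F) (o(F) = (2*F)*(1839 + F) = 2*F*(1839 + F))
M(1199)/(-1900165) + 1982340/o(-1402) = -1199/(-1900165) + 1982340/((2*(-1402)*(1839 - 1402))) = -1199*(-1/1900165) + 1982340/((2*(-1402)*437)) = 1199/1900165 + 1982340/(-1225348) = 1199/1900165 + 1982340*(-1/1225348) = 1199/1900165 - 495585/306337 = -941325973462/582090845605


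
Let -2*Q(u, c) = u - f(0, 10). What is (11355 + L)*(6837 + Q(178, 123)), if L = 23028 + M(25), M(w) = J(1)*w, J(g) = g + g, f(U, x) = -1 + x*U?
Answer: 464673335/2 ≈ 2.3234e+8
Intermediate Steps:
f(U, x) = -1 + U*x
J(g) = 2*g
Q(u, c) = -½ - u/2 (Q(u, c) = -(u - (-1 + 0*10))/2 = -(u - (-1 + 0))/2 = -(u - 1*(-1))/2 = -(u + 1)/2 = -(1 + u)/2 = -½ - u/2)
M(w) = 2*w (M(w) = (2*1)*w = 2*w)
L = 23078 (L = 23028 + 2*25 = 23028 + 50 = 23078)
(11355 + L)*(6837 + Q(178, 123)) = (11355 + 23078)*(6837 + (-½ - ½*178)) = 34433*(6837 + (-½ - 89)) = 34433*(6837 - 179/2) = 34433*(13495/2) = 464673335/2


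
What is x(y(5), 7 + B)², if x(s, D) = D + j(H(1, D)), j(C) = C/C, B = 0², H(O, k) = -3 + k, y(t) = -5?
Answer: 64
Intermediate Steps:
B = 0
j(C) = 1
x(s, D) = 1 + D (x(s, D) = D + 1 = 1 + D)
x(y(5), 7 + B)² = (1 + (7 + 0))² = (1 + 7)² = 8² = 64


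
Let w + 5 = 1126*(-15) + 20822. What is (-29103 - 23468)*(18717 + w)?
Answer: -1190417724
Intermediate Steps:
w = 3927 (w = -5 + (1126*(-15) + 20822) = -5 + (-16890 + 20822) = -5 + 3932 = 3927)
(-29103 - 23468)*(18717 + w) = (-29103 - 23468)*(18717 + 3927) = -52571*22644 = -1190417724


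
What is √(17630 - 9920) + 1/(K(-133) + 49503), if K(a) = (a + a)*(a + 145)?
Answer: 1/46311 + √7710 ≈ 87.807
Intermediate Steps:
K(a) = 2*a*(145 + a) (K(a) = (2*a)*(145 + a) = 2*a*(145 + a))
√(17630 - 9920) + 1/(K(-133) + 49503) = √(17630 - 9920) + 1/(2*(-133)*(145 - 133) + 49503) = √7710 + 1/(2*(-133)*12 + 49503) = √7710 + 1/(-3192 + 49503) = √7710 + 1/46311 = 1/46311 + √7710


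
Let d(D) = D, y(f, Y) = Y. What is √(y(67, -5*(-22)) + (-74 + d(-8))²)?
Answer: √6834 ≈ 82.668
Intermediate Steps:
√(y(67, -5*(-22)) + (-74 + d(-8))²) = √(-5*(-22) + (-74 - 8)²) = √(110 + (-82)²) = √(110 + 6724) = √6834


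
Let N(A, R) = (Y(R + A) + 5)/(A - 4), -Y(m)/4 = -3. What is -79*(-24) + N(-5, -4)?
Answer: 17047/9 ≈ 1894.1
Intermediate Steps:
Y(m) = 12 (Y(m) = -4*(-3) = 12)
N(A, R) = 17/(-4 + A) (N(A, R) = (12 + 5)/(A - 4) = 17/(-4 + A))
-79*(-24) + N(-5, -4) = -79*(-24) + 17/(-4 - 5) = 1896 + 17/(-9) = 1896 + 17*(-⅑) = 1896 - 17/9 = 17047/9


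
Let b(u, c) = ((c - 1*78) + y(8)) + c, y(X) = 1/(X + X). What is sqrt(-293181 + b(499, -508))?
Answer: I*sqrt(4708399)/4 ≈ 542.47*I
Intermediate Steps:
y(X) = 1/(2*X)
b(u, c) = -1247/16 + 2*c (b(u, c) = ((c - 1*78) + (1/2)/8) + c = ((c - 78) + (1/2)*(1/8)) + c = ((-78 + c) + 1/16) + c = (-1247/16 + c) + c = -1247/16 + 2*c)
sqrt(-293181 + b(499, -508)) = sqrt(-293181 + (-1247/16 + 2*(-508))) = sqrt(-293181 + (-1247/16 - 1016)) = sqrt(-293181 - 17503/16) = sqrt(-4708399/16) = I*sqrt(4708399)/4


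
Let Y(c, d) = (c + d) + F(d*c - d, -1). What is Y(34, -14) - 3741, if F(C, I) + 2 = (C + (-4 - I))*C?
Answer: 211107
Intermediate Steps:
F(C, I) = -2 + C*(-4 + C - I) (F(C, I) = -2 + (C + (-4 - I))*C = -2 + (-4 + C - I)*C = -2 + C*(-4 + C - I))
Y(c, d) = -2 + c + (-d + c*d)² + 4*d - 3*c*d (Y(c, d) = (c + d) + (-2 + (d*c - d)² - 4*(d*c - d) - 1*(d*c - d)*(-1)) = (c + d) + (-2 + (c*d - d)² - 4*(c*d - d) - 1*(c*d - d)*(-1)) = (c + d) + (-2 + (-d + c*d)² - 4*(-d + c*d) - 1*(-d + c*d)*(-1)) = (c + d) + (-2 + (-d + c*d)² + (4*d - 4*c*d) + (-d + c*d)) = (c + d) + (-2 + (-d + c*d)² + 3*d - 3*c*d) = -2 + c + (-d + c*d)² + 4*d - 3*c*d)
Y(34, -14) - 3741 = (-2 + 34 - 14 + (-14)²*(-1 + 34)² - 3*(-14)*(-1 + 34)) - 3741 = (-2 + 34 - 14 + 196*33² - 3*(-14)*33) - 3741 = (-2 + 34 - 14 + 196*1089 + 1386) - 3741 = (-2 + 34 - 14 + 213444 + 1386) - 3741 = 214848 - 3741 = 211107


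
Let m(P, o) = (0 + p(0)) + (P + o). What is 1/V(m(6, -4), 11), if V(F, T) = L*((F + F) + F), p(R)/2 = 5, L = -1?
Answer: -1/36 ≈ -0.027778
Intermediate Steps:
p(R) = 10 (p(R) = 2*5 = 10)
m(P, o) = 10 + P + o (m(P, o) = (0 + 10) + (P + o) = 10 + (P + o) = 10 + P + o)
V(F, T) = -3*F (V(F, T) = -((F + F) + F) = -(2*F + F) = -3*F)
1/V(m(6, -4), 11) = 1/(-3*(10 + 6 - 4)) = 1/(-3*12) = 1/(-36) = -1/36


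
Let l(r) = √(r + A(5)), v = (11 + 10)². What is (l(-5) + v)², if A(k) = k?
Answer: 194481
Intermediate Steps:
v = 441 (v = 21² = 441)
l(r) = √(5 + r) (l(r) = √(r + 5) = √(5 + r))
(l(-5) + v)² = (√(5 - 5) + 441)² = (√0 + 441)² = (0 + 441)² = 441² = 194481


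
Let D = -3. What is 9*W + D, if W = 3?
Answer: 24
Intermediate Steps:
9*W + D = 9*3 - 3 = 27 - 3 = 24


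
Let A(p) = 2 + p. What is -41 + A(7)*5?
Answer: 4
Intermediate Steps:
-41 + A(7)*5 = -41 + (2 + 7)*5 = -41 + 9*5 = -41 + 45 = 4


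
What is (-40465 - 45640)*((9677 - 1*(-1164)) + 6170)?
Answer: -1464732155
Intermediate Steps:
(-40465 - 45640)*((9677 - 1*(-1164)) + 6170) = -86105*((9677 + 1164) + 6170) = -86105*(10841 + 6170) = -86105*17011 = -1464732155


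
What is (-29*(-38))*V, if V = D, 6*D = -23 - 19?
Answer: -7714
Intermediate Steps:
D = -7 (D = (-23 - 19)/6 = (⅙)*(-42) = -7)
V = -7
(-29*(-38))*V = -29*(-38)*(-7) = 1102*(-7) = -7714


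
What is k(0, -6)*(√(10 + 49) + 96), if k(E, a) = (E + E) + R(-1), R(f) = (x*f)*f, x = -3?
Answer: -288 - 3*√59 ≈ -311.04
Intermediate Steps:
R(f) = -3*f² (R(f) = (-3*f)*f = -3*f²)
k(E, a) = -3 + 2*E (k(E, a) = (E + E) - 3*(-1)² = 2*E - 3*1 = 2*E - 3 = -3 + 2*E)
k(0, -6)*(√(10 + 49) + 96) = (-3 + 2*0)*(√(10 + 49) + 96) = (-3 + 0)*(√59 + 96) = -3*(96 + √59) = -288 - 3*√59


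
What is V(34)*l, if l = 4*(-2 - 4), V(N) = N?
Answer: -816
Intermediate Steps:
l = -24 (l = 4*(-6) = -24)
V(34)*l = 34*(-24) = -816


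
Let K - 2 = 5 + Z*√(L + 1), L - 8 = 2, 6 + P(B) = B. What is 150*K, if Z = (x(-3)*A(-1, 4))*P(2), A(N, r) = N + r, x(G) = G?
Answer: 1050 + 5400*√11 ≈ 18960.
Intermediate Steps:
P(B) = -6 + B
L = 10 (L = 8 + 2 = 10)
Z = 36 (Z = (-3*(-1 + 4))*(-6 + 2) = -3*3*(-4) = -9*(-4) = 36)
K = 7 + 36*√11 (K = 2 + (5 + 36*√(10 + 1)) = 2 + (5 + 36*√11) = 7 + 36*√11 ≈ 126.40)
150*K = 150*(7 + 36*√11) = 1050 + 5400*√11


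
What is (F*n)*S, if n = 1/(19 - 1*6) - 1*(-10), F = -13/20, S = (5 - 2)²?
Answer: -1179/20 ≈ -58.950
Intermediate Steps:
S = 9 (S = 3² = 9)
F = -13/20 (F = -13*1/20 = -13/20 ≈ -0.65000)
n = 131/13 (n = 1/(19 - 6) + 10 = 1/13 + 10 = 131/13 ≈ 10.077)
(F*n)*S = -13/20*131/13*9 = -131/20*9 = -1179/20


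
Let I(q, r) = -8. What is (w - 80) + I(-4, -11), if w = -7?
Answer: -95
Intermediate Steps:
(w - 80) + I(-4, -11) = (-7 - 80) - 8 = -87 - 8 = -95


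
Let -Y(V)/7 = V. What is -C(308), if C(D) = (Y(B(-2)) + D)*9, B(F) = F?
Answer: -2898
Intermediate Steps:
Y(V) = -7*V
C(D) = 126 + 9*D (C(D) = (-7*(-2) + D)*9 = (14 + D)*9 = 126 + 9*D)
-C(308) = -(126 + 9*308) = -(126 + 2772) = -1*2898 = -2898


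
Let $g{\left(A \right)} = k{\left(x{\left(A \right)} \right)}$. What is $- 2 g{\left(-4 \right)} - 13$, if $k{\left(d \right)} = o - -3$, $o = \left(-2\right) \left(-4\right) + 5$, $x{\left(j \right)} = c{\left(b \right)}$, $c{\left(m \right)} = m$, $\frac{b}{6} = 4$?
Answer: $-45$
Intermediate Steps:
$b = 24$ ($b = 6 \cdot 4 = 24$)
$x{\left(j \right)} = 24$
$o = 13$ ($o = 8 + 5 = 13$)
$k{\left(d \right)} = 16$ ($k{\left(d \right)} = 13 - -3 = 13 + 3 = 16$)
$g{\left(A \right)} = 16$
$- 2 g{\left(-4 \right)} - 13 = \left(-2\right) 16 - 13 = -32 - 13 = -45$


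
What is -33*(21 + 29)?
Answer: -1650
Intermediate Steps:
-33*(21 + 29) = -33*50 = -1*1650 = -1650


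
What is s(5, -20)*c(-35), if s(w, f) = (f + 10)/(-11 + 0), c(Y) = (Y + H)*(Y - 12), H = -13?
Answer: 22560/11 ≈ 2050.9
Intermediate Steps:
c(Y) = (-13 + Y)*(-12 + Y) (c(Y) = (Y - 13)*(Y - 12) = (-13 + Y)*(-12 + Y))
s(w, f) = -10/11 - f/11 (s(w, f) = (10 + f)/(-11) = (10 + f)*(-1/11) = -10/11 - f/11)
s(5, -20)*c(-35) = (-10/11 - 1/11*(-20))*(156 + (-35)² - 25*(-35)) = (-10/11 + 20/11)*(156 + 1225 + 875) = (10/11)*2256 = 22560/11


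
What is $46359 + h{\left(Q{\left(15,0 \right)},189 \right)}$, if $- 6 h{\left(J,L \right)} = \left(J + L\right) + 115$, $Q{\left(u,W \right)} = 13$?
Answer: $\frac{277837}{6} \approx 46306.0$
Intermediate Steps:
$h{\left(J,L \right)} = - \frac{115}{6} - \frac{J}{6} - \frac{L}{6}$ ($h{\left(J,L \right)} = - \frac{\left(J + L\right) + 115}{6} = - \frac{115 + J + L}{6} = - \frac{115}{6} - \frac{J}{6} - \frac{L}{6}$)
$46359 + h{\left(Q{\left(15,0 \right)},189 \right)} = 46359 - \frac{317}{6} = \frac{277837}{6}$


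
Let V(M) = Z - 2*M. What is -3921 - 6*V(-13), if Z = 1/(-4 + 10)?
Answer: -4078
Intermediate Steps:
Z = ⅙ (Z = 1/6 = ⅙ ≈ 0.16667)
V(M) = ⅙ - 2*M
-3921 - 6*V(-13) = -3921 - 6*(⅙ - 2*(-13)) = -3921 - 6*(⅙ + 26) = -3921 - 6*157/6 = -3921 - 1*157 = -3921 - 157 = -4078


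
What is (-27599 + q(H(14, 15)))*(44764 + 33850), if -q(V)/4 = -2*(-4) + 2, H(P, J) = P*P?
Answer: -2172812346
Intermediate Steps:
H(P, J) = P²
q(V) = -40 (q(V) = -4*(-2*(-4) + 2) = -4*(8 + 2) = -4*10 = -40)
(-27599 + q(H(14, 15)))*(44764 + 33850) = (-27599 - 40)*(44764 + 33850) = -27639*78614 = -2172812346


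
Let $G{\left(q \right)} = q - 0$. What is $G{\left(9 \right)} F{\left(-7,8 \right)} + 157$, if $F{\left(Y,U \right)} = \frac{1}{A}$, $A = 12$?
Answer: $\frac{631}{4} \approx 157.75$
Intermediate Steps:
$F{\left(Y,U \right)} = \frac{1}{12}$
$G{\left(q \right)} = q$ ($G{\left(q \right)} = q + 0 = q$)
$G{\left(9 \right)} F{\left(-7,8 \right)} + 157 = 9 \cdot \frac{1}{12} + 157 = \frac{3}{4} + 157 = \frac{631}{4}$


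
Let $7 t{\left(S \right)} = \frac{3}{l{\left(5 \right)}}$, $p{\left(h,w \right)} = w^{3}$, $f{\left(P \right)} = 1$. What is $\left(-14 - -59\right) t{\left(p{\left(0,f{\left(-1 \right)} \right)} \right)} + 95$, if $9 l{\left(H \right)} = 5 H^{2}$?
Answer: $\frac{16868}{175} \approx 96.389$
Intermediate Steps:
$l{\left(H \right)} = \frac{5 H^{2}}{9}$
$t{\left(S \right)} = \frac{27}{875}$ ($t{\left(S \right)} = \frac{3 \frac{1}{\frac{5}{9} \cdot 5^{2}}}{7} = \frac{3 \frac{1}{\frac{5}{9} \cdot 25}}{7} = \frac{3 \frac{1}{\frac{125}{9}}}{7} = \frac{3 \cdot \frac{9}{125}}{7} = \frac{1}{7} \cdot \frac{27}{125} = \frac{27}{875}$)
$\left(-14 - -59\right) t{\left(p{\left(0,f{\left(-1 \right)} \right)} \right)} + 95 = \left(-14 - -59\right) \frac{27}{875} + 95 = \left(-14 + 59\right) \frac{27}{875} + 95 = 45 \cdot \frac{27}{875} + 95 = \frac{243}{175} + 95 = \frac{16868}{175}$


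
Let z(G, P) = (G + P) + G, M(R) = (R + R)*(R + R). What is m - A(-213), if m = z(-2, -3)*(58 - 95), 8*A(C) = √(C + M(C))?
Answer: 259 - √181263/8 ≈ 205.78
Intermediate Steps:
M(R) = 4*R² (M(R) = (2*R)*(2*R) = 4*R²)
A(C) = √(C + 4*C²)/8
z(G, P) = P + 2*G
m = 259 (m = (-3 + 2*(-2))*(58 - 95) = (-3 - 4)*(-37) = -7*(-37) = 259)
m - A(-213) = 259 - √(-213*(1 + 4*(-213)))/8 = 259 - √(-213*(1 - 852))/8 = 259 - √(-213*(-851))/8 = 259 - √181263/8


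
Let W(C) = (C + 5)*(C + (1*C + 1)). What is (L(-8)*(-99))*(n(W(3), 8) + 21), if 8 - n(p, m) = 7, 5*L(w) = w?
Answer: 17424/5 ≈ 3484.8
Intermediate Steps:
L(w) = w/5
W(C) = (1 + 2*C)*(5 + C) (W(C) = (5 + C)*(C + (C + 1)) = (5 + C)*(C + (1 + C)) = (5 + C)*(1 + 2*C) = (1 + 2*C)*(5 + C))
n(p, m) = 1 (n(p, m) = 8 - 1*7 = 8 - 7 = 1)
(L(-8)*(-99))*(n(W(3), 8) + 21) = (((⅕)*(-8))*(-99))*(1 + 21) = -8/5*(-99)*22 = (792/5)*22 = 17424/5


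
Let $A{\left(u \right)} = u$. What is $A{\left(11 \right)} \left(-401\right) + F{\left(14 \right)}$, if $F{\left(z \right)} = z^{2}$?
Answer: $-4215$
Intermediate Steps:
$A{\left(11 \right)} \left(-401\right) + F{\left(14 \right)} = 11 \left(-401\right) + 14^{2} = -4411 + 196 = -4215$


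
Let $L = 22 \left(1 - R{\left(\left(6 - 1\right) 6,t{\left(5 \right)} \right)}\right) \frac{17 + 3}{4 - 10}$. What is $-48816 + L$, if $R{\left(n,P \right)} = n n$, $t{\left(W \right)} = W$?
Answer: $\frac{51332}{3} \approx 17111.0$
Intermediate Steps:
$R{\left(n,P \right)} = n^{2}$
$L = \frac{197780}{3}$ ($L = 22 \left(1 - \left(\left(6 - 1\right) 6\right)^{2}\right) \frac{17 + 3}{4 - 10} = 22 \left(1 - \left(5 \cdot 6\right)^{2}\right) \frac{20}{-6} = 22 \left(1 - 30^{2}\right) 20 \left(- \frac{1}{6}\right) = 22 \left(1 - 900\right) \left(- \frac{10}{3}\right) = 22 \left(-899\right) \left(- \frac{10}{3}\right) = \left(-19778\right) \left(- \frac{10}{3}\right) = \frac{197780}{3} \approx 65927.0$)
$-48816 + L = -48816 + \frac{197780}{3} = \frac{51332}{3}$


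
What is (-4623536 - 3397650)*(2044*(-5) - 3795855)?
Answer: 30529235504950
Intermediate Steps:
(-4623536 - 3397650)*(2044*(-5) - 3795855) = -8021186*(-10220 - 3795855) = -8021186*(-3806075) = 30529235504950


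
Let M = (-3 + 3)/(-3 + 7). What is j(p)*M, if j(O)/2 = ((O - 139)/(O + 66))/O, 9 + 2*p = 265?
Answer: 0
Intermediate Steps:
p = 128 (p = -9/2 + (1/2)*265 = -9/2 + 265/2 = 128)
j(O) = 2*(-139 + O)/(O*(66 + O)) (j(O) = 2*(((O - 139)/(O + 66))/O) = 2*(((-139 + O)/(66 + O))/O) = 2*((-139 + O)/(O*(66 + O))) = 2*(-139 + O)/(O*(66 + O)))
M = 0 (M = 0/4 = 0*(1/4) = 0)
j(p)*M = (2*(-139 + 128)/(128*(66 + 128)))*0 = (2*(1/128)*(-11)/194)*0 = (2*(1/128)*(1/194)*(-11))*0 = -11/12416*0 = 0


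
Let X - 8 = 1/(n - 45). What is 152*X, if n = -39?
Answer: 25498/21 ≈ 1214.2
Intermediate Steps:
X = 671/84 (X = 8 + 1/(-39 - 45) = 8 + 1/(-84) = 8 - 1/84 = 671/84 ≈ 7.9881)
152*X = 152*(671/84) = 25498/21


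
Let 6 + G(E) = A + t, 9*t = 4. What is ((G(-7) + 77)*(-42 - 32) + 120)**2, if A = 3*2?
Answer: 2550048004/81 ≈ 3.1482e+7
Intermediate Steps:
t = 4/9 (t = (1/9)*4 = 4/9 ≈ 0.44444)
A = 6
G(E) = 4/9 (G(E) = -6 + (6 + 4/9) = -6 + 58/9 = 4/9)
((G(-7) + 77)*(-42 - 32) + 120)**2 = ((4/9 + 77)*(-42 - 32) + 120)**2 = ((697/9)*(-74) + 120)**2 = (-51578/9 + 120)**2 = (-50498/9)**2 = 2550048004/81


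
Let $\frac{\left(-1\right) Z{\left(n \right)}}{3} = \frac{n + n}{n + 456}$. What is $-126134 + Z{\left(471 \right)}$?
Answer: $- \frac{12992116}{103} \approx -1.2614 \cdot 10^{5}$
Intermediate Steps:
$Z{\left(n \right)} = - \frac{6 n}{456 + n}$ ($Z{\left(n \right)} = - 3 \frac{n + n}{n + 456} = - 3 \frac{2 n}{456 + n} = - \frac{6 n}{456 + n}$)
$-126134 + Z{\left(471 \right)} = -126134 - \frac{2826}{456 + 471} = -126134 - \frac{2826}{927} = -126134 - 2826 \cdot \frac{1}{927} = -126134 - \frac{314}{103} = - \frac{12992116}{103}$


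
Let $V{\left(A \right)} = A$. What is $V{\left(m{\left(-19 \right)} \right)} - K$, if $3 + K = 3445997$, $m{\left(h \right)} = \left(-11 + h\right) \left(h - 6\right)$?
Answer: $-3445244$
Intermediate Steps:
$m{\left(h \right)} = \left(-11 + h\right) \left(-6 + h\right)$
$K = 3445994$ ($K = -3 + 3445997 = 3445994$)
$V{\left(m{\left(-19 \right)} \right)} - K = \left(66 + \left(-19\right)^{2} - -323\right) - 3445994 = \left(66 + 361 + 323\right) - 3445994 = 750 - 3445994 = -3445244$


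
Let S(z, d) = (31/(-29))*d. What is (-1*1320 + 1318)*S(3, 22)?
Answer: 1364/29 ≈ 47.034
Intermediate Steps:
S(z, d) = -31*d/29 (S(z, d) = (31*(-1/29))*d = -31*d/29)
(-1*1320 + 1318)*S(3, 22) = (-1*1320 + 1318)*(-31/29*22) = (-1320 + 1318)*(-682/29) = -2*(-682/29) = 1364/29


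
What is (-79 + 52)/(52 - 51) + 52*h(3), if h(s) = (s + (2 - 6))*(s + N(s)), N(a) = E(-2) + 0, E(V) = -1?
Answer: -131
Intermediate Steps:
N(a) = -1 (N(a) = -1 + 0 = -1)
h(s) = (-1 + s)*(-4 + s) (h(s) = (s + (2 - 6))*(s - 1) = (s - 4)*(-1 + s) = (-4 + s)*(-1 + s) = (-1 + s)*(-4 + s))
(-79 + 52)/(52 - 51) + 52*h(3) = (-79 + 52)/(52 - 51) + 52*(4 + 3² - 5*3) = -27/1 + 52*(4 + 9 - 15) = -27*1 + 52*(-2) = -27 - 104 = -131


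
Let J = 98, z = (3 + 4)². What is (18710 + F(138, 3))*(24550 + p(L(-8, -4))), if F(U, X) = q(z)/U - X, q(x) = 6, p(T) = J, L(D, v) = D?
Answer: 10605097776/23 ≈ 4.6109e+8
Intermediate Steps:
z = 49 (z = 7² = 49)
p(T) = 98
F(U, X) = -X + 6/U (F(U, X) = 6/U - X = -X + 6/U)
(18710 + F(138, 3))*(24550 + p(L(-8, -4))) = (18710 + (-1*3 + 6/138))*(24550 + 98) = (18710 + (-3 + 6*(1/138)))*24648 = (18710 + (-3 + 1/23))*24648 = (18710 - 68/23)*24648 = (430262/23)*24648 = 10605097776/23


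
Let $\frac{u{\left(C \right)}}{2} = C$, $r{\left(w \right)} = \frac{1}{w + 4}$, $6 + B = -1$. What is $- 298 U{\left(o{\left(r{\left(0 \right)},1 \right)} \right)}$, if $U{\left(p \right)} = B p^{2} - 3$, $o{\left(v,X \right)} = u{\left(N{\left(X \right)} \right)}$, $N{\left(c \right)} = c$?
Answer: $9238$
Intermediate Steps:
$B = -7$ ($B = -6 - 1 = -7$)
$r{\left(w \right)} = \frac{1}{4 + w}$
$u{\left(C \right)} = 2 C$
$o{\left(v,X \right)} = 2 X$
$U{\left(p \right)} = -3 - 7 p^{2}$ ($U{\left(p \right)} = - 7 p^{2} - 3 = -3 - 7 p^{2}$)
$- 298 U{\left(o{\left(r{\left(0 \right)},1 \right)} \right)} = - 298 \left(-3 - 7 \left(2 \cdot 1\right)^{2}\right) = - 298 \left(-3 - 7 \cdot 2^{2}\right) = - 298 \left(-3 - 28\right) = \left(-298\right) \left(-31\right) = 9238$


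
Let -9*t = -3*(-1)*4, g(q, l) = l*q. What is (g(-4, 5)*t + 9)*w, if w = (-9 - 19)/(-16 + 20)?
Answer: -749/3 ≈ -249.67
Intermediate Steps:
w = -7 (w = -28/4 = -28*1/4 = -7)
t = -4/3 (t = -(-3*(-1))*4/9 = -4/3 ≈ -1.3333)
(g(-4, 5)*t + 9)*w = ((5*(-4))*(-4/3) + 9)*(-7) = (-20*(-4/3) + 9)*(-7) = (80/3 + 9)*(-7) = (107/3)*(-7) = -749/3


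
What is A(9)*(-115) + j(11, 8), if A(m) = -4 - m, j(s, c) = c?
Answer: 1503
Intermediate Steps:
A(9)*(-115) + j(11, 8) = (-4 - 1*9)*(-115) + 8 = (-4 - 9)*(-115) + 8 = -13*(-115) + 8 = 1495 + 8 = 1503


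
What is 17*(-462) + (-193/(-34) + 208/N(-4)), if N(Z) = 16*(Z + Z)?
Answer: -1067593/136 ≈ -7849.9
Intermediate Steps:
N(Z) = 32*Z (N(Z) = 16*(2*Z) = 32*Z)
17*(-462) + (-193/(-34) + 208/N(-4)) = 17*(-462) + (-193/(-34) + 208/((32*(-4)))) = -7854 + (-193*(-1/34) + 208/(-128)) = -7854 + (193/34 + 208*(-1/128)) = -7854 + (193/34 - 13/8) = -7854 + 551/136 = -1067593/136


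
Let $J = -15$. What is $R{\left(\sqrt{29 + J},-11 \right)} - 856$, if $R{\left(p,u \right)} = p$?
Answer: $-856 + \sqrt{14} \approx -852.26$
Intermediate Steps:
$R{\left(\sqrt{29 + J},-11 \right)} - 856 = \sqrt{29 - 15} - 856 = \sqrt{14} - 856 = -856 + \sqrt{14}$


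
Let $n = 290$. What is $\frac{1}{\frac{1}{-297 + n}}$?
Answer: $-7$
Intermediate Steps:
$\frac{1}{\frac{1}{-297 + n}} = \frac{1}{\frac{1}{-297 + 290}} = \frac{1}{\frac{1}{-7}} = \frac{1}{- \frac{1}{7}} = -7$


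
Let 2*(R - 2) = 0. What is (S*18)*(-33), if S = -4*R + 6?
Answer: 1188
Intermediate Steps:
R = 2 (R = 2 + (½)*0 = 2 + 0 = 2)
S = -2 (S = -4*2 + 6 = -8 + 6 = -2)
(S*18)*(-33) = -2*18*(-33) = -36*(-33) = 1188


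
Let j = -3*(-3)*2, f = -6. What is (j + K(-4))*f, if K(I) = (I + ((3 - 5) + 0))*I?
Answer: -252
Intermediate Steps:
j = 18 (j = 9*2 = 18)
K(I) = I*(-2 + I) (K(I) = (I + (-2 + 0))*I = (I - 2)*I = (-2 + I)*I = I*(-2 + I))
(j + K(-4))*f = (18 - 4*(-2 - 4))*(-6) = (18 - 4*(-6))*(-6) = (18 + 24)*(-6) = 42*(-6) = -252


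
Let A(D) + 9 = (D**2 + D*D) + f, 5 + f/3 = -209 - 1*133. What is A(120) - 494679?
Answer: -466929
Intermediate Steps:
f = -1041 (f = -15 + 3*(-209 - 1*133) = -15 + 3*(-209 - 133) = -15 + 3*(-342) = -15 - 1026 = -1041)
A(D) = -1050 + 2*D**2 (A(D) = -9 + ((D**2 + D*D) - 1041) = -9 + ((D**2 + D**2) - 1041) = -9 + (2*D**2 - 1041) = -9 + (-1041 + 2*D**2) = -1050 + 2*D**2)
A(120) - 494679 = (-1050 + 2*120**2) - 494679 = (-1050 + 2*14400) - 494679 = (-1050 + 28800) - 494679 = 27750 - 494679 = -466929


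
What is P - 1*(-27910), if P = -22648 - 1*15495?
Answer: -10233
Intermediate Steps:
P = -38143 (P = -22648 - 15495 = -38143)
P - 1*(-27910) = -38143 - 1*(-27910) = -38143 + 27910 = -10233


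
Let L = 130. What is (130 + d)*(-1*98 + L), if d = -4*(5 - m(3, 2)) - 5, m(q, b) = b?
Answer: 3616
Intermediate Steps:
d = -17 (d = -4*(5 - 1*2) - 5 = -4*(5 - 2) - 5 = -4*3 - 5 = -12 - 5 = -17)
(130 + d)*(-1*98 + L) = (130 - 17)*(-1*98 + 130) = 113*(-98 + 130) = 113*32 = 3616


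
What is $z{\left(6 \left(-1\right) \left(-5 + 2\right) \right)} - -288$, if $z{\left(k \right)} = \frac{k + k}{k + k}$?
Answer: $289$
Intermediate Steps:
$z{\left(k \right)} = 1$ ($z{\left(k \right)} = \frac{2 k}{2 k} = 2 k \frac{1}{2 k} = 1$)
$z{\left(6 \left(-1\right) \left(-5 + 2\right) \right)} - -288 = 1 - -288 = 1 + 288 = 289$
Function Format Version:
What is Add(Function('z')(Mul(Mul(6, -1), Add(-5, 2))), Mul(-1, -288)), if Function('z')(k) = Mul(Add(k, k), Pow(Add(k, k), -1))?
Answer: 289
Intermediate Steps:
Function('z')(k) = 1 (Function('z')(k) = Mul(Mul(2, k), Pow(Mul(2, k), -1)) = Mul(Mul(2, k), Mul(Rational(1, 2), Pow(k, -1))) = 1)
Add(Function('z')(Mul(Mul(6, -1), Add(-5, 2))), Mul(-1, -288)) = Add(1, Mul(-1, -288)) = Add(1, 288) = 289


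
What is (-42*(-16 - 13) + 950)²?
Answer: 4700224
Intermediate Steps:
(-42*(-16 - 13) + 950)² = (-42*(-29) + 950)² = (1218 + 950)² = 2168² = 4700224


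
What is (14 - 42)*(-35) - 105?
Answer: 875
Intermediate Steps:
(14 - 42)*(-35) - 105 = -28*(-35) - 105 = 980 - 105 = 875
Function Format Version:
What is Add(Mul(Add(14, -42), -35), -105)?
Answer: 875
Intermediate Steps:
Add(Mul(Add(14, -42), -35), -105) = Add(Mul(-28, -35), -105) = Add(980, -105) = 875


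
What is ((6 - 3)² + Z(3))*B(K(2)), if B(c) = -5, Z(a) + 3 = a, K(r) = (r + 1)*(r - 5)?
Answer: -45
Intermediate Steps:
K(r) = (1 + r)*(-5 + r)
Z(a) = -3 + a
((6 - 3)² + Z(3))*B(K(2)) = ((6 - 3)² + (-3 + 3))*(-5) = (3² + 0)*(-5) = (9 + 0)*(-5) = 9*(-5) = -45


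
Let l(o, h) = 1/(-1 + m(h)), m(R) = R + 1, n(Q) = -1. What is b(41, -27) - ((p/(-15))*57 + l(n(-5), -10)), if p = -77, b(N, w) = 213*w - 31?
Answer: -12149/2 ≈ -6074.5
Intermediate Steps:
b(N, w) = -31 + 213*w
m(R) = 1 + R
l(o, h) = 1/h (l(o, h) = 1/(-1 + (1 + h)) = 1/h)
b(41, -27) - ((p/(-15))*57 + l(n(-5), -10)) = (-31 + 213*(-27)) - (-77/(-15)*57 + 1/(-10)) = (-31 - 5751) - (-77*(-1/15)*57 - ⅒) = -5782 - ((77/15)*57 - ⅒) = -5782 - (1463/5 - ⅒) = -5782 - 1*585/2 = -5782 - 585/2 = -12149/2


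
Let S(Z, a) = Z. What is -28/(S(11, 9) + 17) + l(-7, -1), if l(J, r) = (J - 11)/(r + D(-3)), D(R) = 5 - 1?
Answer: -7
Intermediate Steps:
D(R) = 4
l(J, r) = (-11 + J)/(4 + r) (l(J, r) = (J - 11)/(r + 4) = (-11 + J)/(4 + r))
-28/(S(11, 9) + 17) + l(-7, -1) = -28/(11 + 17) + (-11 - 7)/(4 - 1) = -28/28 - 18/3 = (1/28)*(-28) + (⅓)*(-18) = -1 - 6 = -7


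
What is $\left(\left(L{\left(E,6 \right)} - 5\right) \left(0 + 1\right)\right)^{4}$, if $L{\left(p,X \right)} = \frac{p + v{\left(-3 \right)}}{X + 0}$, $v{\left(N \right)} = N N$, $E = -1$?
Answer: $\frac{14641}{81} \approx 180.75$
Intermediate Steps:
$v{\left(N \right)} = N^{2}$
$L{\left(p,X \right)} = \frac{9 + p}{X}$ ($L{\left(p,X \right)} = \frac{p + \left(-3\right)^{2}}{X + 0} = \frac{p + 9}{X} = \frac{9 + p}{X}$)
$\left(\left(L{\left(E,6 \right)} - 5\right) \left(0 + 1\right)\right)^{4} = \left(\left(\frac{9 - 1}{6} - 5\right) \left(0 + 1\right)\right)^{4} = \left(\left(\frac{1}{6} \cdot 8 - 5\right) 1\right)^{4} = \left(\left(\frac{4}{3} - 5\right) 1\right)^{4} = \left(\left(- \frac{11}{3}\right) 1\right)^{4} = \left(- \frac{11}{3}\right)^{4} = \frac{14641}{81}$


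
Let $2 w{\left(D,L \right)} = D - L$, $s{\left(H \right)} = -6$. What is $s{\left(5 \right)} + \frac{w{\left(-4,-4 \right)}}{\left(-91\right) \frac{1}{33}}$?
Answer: $-6$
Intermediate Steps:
$w{\left(D,L \right)} = \frac{D}{2} - \frac{L}{2}$ ($w{\left(D,L \right)} = \frac{D - L}{2} = \frac{D}{2} - \frac{L}{2}$)
$s{\left(5 \right)} + \frac{w{\left(-4,-4 \right)}}{\left(-91\right) \frac{1}{33}} = -6 + \frac{\frac{1}{2} \left(-4\right) - -2}{\left(-91\right) \frac{1}{33}} = -6 + \frac{-2 + 2}{\left(-91\right) \frac{1}{33}} = -6 + \frac{0}{- \frac{91}{33}} = -6 + 0 \left(- \frac{33}{91}\right) = -6 + 0 = -6$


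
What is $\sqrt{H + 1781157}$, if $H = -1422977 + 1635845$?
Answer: $5 \sqrt{79761} \approx 1412.1$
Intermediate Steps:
$H = 212868$
$\sqrt{H + 1781157} = \sqrt{212868 + 1781157} = \sqrt{1994025} = 5 \sqrt{79761}$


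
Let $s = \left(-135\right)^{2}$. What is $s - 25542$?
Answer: $-7317$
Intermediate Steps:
$s = 18225$
$s - 25542 = 18225 - 25542 = -7317$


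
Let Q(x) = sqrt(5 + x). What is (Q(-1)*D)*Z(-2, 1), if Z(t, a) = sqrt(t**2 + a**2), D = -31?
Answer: -62*sqrt(5) ≈ -138.64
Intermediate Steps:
Z(t, a) = sqrt(a**2 + t**2)
(Q(-1)*D)*Z(-2, 1) = (sqrt(5 - 1)*(-31))*sqrt(1**2 + (-2)**2) = (sqrt(4)*(-31))*sqrt(1 + 4) = (2*(-31))*sqrt(5) = -62*sqrt(5)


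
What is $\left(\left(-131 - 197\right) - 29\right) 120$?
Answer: $-42840$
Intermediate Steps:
$\left(\left(-131 - 197\right) - 29\right) 120 = \left(-328 - 29\right) 120 = \left(-357\right) 120 = -42840$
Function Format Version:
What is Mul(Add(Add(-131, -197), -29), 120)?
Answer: -42840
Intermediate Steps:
Mul(Add(Add(-131, -197), -29), 120) = Mul(Add(-328, -29), 120) = Mul(-357, 120) = -42840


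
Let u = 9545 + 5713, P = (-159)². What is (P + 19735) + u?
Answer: 60274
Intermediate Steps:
P = 25281
u = 15258
(P + 19735) + u = (25281 + 19735) + 15258 = 45016 + 15258 = 60274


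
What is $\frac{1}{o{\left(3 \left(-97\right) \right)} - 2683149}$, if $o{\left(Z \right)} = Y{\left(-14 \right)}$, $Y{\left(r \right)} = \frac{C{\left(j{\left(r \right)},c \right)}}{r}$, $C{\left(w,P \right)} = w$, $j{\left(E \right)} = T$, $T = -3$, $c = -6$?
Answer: $- \frac{14}{37564083} \approx -3.727 \cdot 10^{-7}$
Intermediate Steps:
$j{\left(E \right)} = -3$
$Y{\left(r \right)} = - \frac{3}{r}$
$o{\left(Z \right)} = \frac{3}{14}$ ($o{\left(Z \right)} = - \frac{3}{-14} = \left(-3\right) \left(- \frac{1}{14}\right) = \frac{3}{14}$)
$\frac{1}{o{\left(3 \left(-97\right) \right)} - 2683149} = \frac{1}{\frac{3}{14} - 2683149} = \frac{1}{- \frac{37564083}{14}} = - \frac{14}{37564083}$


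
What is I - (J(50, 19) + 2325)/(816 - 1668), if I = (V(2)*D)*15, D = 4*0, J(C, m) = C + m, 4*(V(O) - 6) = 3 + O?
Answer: 399/142 ≈ 2.8099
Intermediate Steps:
V(O) = 27/4 + O/4 (V(O) = 6 + (3 + O)/4 = 6 + (¾ + O/4) = 27/4 + O/4)
D = 0
I = 0 (I = ((27/4 + (¼)*2)*0)*15 = ((27/4 + ½)*0)*15 = ((29/4)*0)*15 = 0*15 = 0)
I - (J(50, 19) + 2325)/(816 - 1668) = 0 - ((50 + 19) + 2325)/(816 - 1668) = 0 - (69 + 2325)/(-852) = 0 - 2394*(-1)/852 = 0 - 1*(-399/142) = 0 + 399/142 = 399/142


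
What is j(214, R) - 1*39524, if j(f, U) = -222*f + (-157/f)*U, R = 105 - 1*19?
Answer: -9319175/107 ≈ -87095.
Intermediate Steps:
R = 86 (R = 105 - 19 = 86)
j(f, U) = -222*f - 157*U/f
j(214, R) - 1*39524 = (-222*214 - 157*86/214) - 1*39524 = (-47508 - 157*86*1/214) - 39524 = (-47508 - 6751/107) - 39524 = -5090107/107 - 39524 = -9319175/107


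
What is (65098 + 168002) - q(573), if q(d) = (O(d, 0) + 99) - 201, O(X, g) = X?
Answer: 232629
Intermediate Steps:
q(d) = -102 + d (q(d) = (d + 99) - 201 = (99 + d) - 201 = -102 + d)
(65098 + 168002) - q(573) = (65098 + 168002) - (-102 + 573) = 233100 - 1*471 = 233100 - 471 = 232629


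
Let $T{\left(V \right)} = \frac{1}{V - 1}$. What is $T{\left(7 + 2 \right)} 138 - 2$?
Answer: $\frac{61}{4} \approx 15.25$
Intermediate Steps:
$T{\left(V \right)} = \frac{1}{-1 + V}$
$T{\left(7 + 2 \right)} 138 - 2 = \frac{1}{-1 + \left(7 + 2\right)} 138 - 2 = \frac{1}{-1 + 9} \cdot 138 - 2 = \frac{1}{8} \cdot 138 - 2 = \frac{69}{4} - 2 = \frac{61}{4}$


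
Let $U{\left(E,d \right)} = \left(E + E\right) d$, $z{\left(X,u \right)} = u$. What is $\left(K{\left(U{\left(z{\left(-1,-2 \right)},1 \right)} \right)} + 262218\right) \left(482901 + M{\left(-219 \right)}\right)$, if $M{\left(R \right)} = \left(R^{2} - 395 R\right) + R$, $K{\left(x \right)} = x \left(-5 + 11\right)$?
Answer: $161812502712$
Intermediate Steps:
$U{\left(E,d \right)} = 2 E d$
$K{\left(x \right)} = 6 x$ ($K{\left(x \right)} = x 6 = 6 x$)
$M{\left(R \right)} = R^{2} - 394 R$
$\left(K{\left(U{\left(z{\left(-1,-2 \right)},1 \right)} \right)} + 262218\right) \left(482901 + M{\left(-219 \right)}\right) = \left(6 \cdot 2 \left(-2\right) 1 + 262218\right) \left(482901 - 219 \left(-394 - 219\right)\right) = \left(6 \left(-4\right) + 262218\right) \left(482901 - -134247\right) = \left(-24 + 262218\right) \left(482901 + 134247\right) = 262194 \cdot 617148 = 161812502712$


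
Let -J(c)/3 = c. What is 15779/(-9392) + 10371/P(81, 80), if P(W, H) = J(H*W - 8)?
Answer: -16823729/7598128 ≈ -2.2142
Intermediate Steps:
J(c) = -3*c
P(W, H) = 24 - 3*H*W (P(W, H) = -3*(H*W - 8) = -3*(-8 + H*W) = 24 - 3*H*W)
15779/(-9392) + 10371/P(81, 80) = 15779/(-9392) + 10371/(24 - 3*80*81) = 15779*(-1/9392) + 10371/(24 - 19440) = -15779/9392 + 10371/(-19416) = -15779/9392 + 10371*(-1/19416) = -15779/9392 - 3457/6472 = -16823729/7598128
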